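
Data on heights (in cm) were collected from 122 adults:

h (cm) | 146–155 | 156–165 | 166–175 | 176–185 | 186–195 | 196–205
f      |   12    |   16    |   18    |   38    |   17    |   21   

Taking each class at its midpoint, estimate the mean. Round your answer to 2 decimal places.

178.29

Midpoints: 150.5, 160.5, 170.5, 180.5, 190.5, 200.5
Σfm = 12×150.5 + 16×160.5 + 18×170.5 + 38×180.5 + 17×190.5 + 21×200.5 = 21751
n = Σf = 122
Mean = 21751 / 122 = 178.2869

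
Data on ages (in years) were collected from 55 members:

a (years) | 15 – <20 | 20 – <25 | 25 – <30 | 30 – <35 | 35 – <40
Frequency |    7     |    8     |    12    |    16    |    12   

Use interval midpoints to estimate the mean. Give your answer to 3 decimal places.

Midpoints: 17.5, 22.5, 27.5, 32.5, 37.5
Σfm = 7×17.5 + 8×22.5 + 12×27.5 + 16×32.5 + 12×37.5 = 1602.5
n = Σf = 55
Mean = 1602.5 / 55 = 29.1364

29.136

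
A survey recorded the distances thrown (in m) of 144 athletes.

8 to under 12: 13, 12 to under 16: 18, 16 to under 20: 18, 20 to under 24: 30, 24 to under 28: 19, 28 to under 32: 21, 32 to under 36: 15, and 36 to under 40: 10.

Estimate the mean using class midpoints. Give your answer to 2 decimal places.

23.47

Midpoints: 10, 14, 18, 22, 26, 30, 34, 38
Σfm = 13×10 + 18×14 + 18×18 + 30×22 + 19×26 + 21×30 + 15×34 + 10×38 = 3380
n = Σf = 144
Mean = 3380 / 144 = 23.4722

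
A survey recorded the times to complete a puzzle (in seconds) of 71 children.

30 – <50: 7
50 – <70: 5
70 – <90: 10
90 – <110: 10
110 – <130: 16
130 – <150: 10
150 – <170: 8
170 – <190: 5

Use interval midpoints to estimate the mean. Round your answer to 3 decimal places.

110.986

Midpoints: 40, 60, 80, 100, 120, 140, 160, 180
Σfm = 7×40 + 5×60 + 10×80 + 10×100 + 16×120 + 10×140 + 8×160 + 5×180 = 7880
n = Σf = 71
Mean = 7880 / 71 = 110.9859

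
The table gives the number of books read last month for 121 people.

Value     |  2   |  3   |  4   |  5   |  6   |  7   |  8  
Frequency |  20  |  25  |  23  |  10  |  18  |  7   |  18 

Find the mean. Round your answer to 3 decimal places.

4.612

Values: 2, 3, 4, 5, 6, 7, 8
Σfx = 20×2 + 25×3 + 23×4 + 10×5 + 18×6 + 7×7 + 18×8 = 558
n = Σf = 121
Mean = 558 / 121 = 4.6116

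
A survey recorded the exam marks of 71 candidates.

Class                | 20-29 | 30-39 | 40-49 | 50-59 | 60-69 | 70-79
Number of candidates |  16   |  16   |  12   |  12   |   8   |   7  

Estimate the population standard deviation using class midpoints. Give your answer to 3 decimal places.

Midpoints: 24.5, 34.5, 44.5, 54.5, 64.5, 74.5
n = 71, Σfm = 3169.5, mean = 44.6408
Σfm² = 160187.75
Σf(m − x̄)² = Σfm² − (Σfm)²/n = 160187.75 − 3169.5²/71 = 18698.5915
Population variance = 18698.5915 / 71 = 263.3604
Standard deviation = √263.3604 = 16.2284

16.228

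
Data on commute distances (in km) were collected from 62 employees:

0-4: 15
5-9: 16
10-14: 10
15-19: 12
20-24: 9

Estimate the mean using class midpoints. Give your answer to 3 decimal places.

Midpoints: 2, 7, 12, 17, 22
Σfm = 15×2 + 16×7 + 10×12 + 12×17 + 9×22 = 664
n = Σf = 62
Mean = 664 / 62 = 10.7097

10.710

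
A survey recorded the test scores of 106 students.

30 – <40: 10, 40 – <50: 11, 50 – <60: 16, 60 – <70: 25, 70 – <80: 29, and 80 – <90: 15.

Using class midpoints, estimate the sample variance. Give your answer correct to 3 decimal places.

226.891

Midpoints: 35, 45, 55, 65, 75, 85
n = 106, Σfm = 6800, mean = 64.1509
Σfm² = 460050
Σf(m − x̄)² = Σfm² − (Σfm)²/n = 460050 − 6800²/106 = 23823.5849
Sample variance = 23823.5849 / 105 = 226.8913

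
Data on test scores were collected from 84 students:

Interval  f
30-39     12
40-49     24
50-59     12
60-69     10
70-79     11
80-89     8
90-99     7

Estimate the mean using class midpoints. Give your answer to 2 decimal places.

58.79

Midpoints: 34.5, 44.5, 54.5, 64.5, 74.5, 84.5, 94.5
Σfm = 12×34.5 + 24×44.5 + 12×54.5 + 10×64.5 + 11×74.5 + 8×84.5 + 7×94.5 = 4938
n = Σf = 84
Mean = 4938 / 84 = 58.7857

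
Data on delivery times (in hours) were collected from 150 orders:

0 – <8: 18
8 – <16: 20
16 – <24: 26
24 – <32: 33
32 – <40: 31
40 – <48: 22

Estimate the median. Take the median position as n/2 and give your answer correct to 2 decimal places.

26.67

Cumulative frequencies: 18, 38, 64, 97, 128, 150
n = 150; position = n/2 = 75.
This falls in the class 24 – <32: L = 24, F = 64, f = 33, h = 8.
Median ≈ 24 + ((75 − 64) / 33) × 8 = 26.6667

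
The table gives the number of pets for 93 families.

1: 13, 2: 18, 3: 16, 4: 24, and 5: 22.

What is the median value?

3

Cumulative frequencies: 13, 31, 47, 71, 93
n = 93, so the median is the value in position (n+1)/2 = 47.
Position 47 falls at value 3.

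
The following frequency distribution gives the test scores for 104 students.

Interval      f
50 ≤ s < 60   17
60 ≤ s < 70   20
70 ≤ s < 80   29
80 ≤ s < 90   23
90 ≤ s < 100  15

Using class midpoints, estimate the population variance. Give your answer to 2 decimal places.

Midpoints: 55, 65, 75, 85, 95
n = 104, Σfm = 7790, mean = 74.9038
Σfm² = 600600
Σf(m − x̄)² = Σfm² − (Σfm)²/n = 600600 − 7790²/104 = 17099.0385
Population variance = 17099.0385 / 104 = 164.4138

164.41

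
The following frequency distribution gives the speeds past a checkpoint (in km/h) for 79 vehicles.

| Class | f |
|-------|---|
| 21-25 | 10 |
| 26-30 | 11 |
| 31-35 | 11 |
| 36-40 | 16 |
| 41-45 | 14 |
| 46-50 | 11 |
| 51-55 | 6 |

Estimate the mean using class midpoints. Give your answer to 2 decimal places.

Midpoints: 23, 28, 33, 38, 43, 48, 53
Σfm = 10×23 + 11×28 + 11×33 + 16×38 + 14×43 + 11×48 + 6×53 = 2957
n = Σf = 79
Mean = 2957 / 79 = 37.4304

37.43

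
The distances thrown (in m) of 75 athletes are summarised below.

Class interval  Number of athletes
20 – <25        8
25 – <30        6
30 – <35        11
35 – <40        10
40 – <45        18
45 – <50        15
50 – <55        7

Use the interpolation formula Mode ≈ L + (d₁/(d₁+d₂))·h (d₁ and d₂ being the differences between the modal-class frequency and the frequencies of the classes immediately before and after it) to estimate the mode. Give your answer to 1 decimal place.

Modal class: 40 – <45 (highest frequency 18).
d₁ = 18 − 10 = 8, d₂ = 18 − 15 = 3
Mode ≈ 40 + (8/(8+3)) × 5 = 40 + 3.6364 = 43.6364

43.6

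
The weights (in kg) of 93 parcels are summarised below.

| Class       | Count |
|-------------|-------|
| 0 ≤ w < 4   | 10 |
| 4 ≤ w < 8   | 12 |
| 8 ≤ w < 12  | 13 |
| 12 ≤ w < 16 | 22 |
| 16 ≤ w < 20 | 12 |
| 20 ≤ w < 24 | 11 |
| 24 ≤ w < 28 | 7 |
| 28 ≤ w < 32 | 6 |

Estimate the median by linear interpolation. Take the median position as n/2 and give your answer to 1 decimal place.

Cumulative frequencies: 10, 22, 35, 57, 69, 80, 87, 93
n = 93; position = n/2 = 46.5.
This falls in the class 12 ≤ w < 16: L = 12, F = 35, f = 22, h = 4.
Median ≈ 12 + ((46.5 − 35) / 22) × 4 = 14.0909

14.1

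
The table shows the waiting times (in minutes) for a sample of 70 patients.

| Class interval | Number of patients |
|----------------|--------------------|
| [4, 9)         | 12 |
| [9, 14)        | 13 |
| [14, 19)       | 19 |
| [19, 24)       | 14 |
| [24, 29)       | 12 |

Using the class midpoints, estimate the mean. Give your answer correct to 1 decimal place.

Midpoints: 6.5, 11.5, 16.5, 21.5, 26.5
Σfm = 12×6.5 + 13×11.5 + 19×16.5 + 14×21.5 + 12×26.5 = 1160
n = Σf = 70
Mean = 1160 / 70 = 16.5714

16.6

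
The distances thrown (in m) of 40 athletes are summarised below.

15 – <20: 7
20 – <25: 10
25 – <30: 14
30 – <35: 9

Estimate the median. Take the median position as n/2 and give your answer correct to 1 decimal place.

Cumulative frequencies: 7, 17, 31, 40
n = 40; position = n/2 = 20.
This falls in the class 25 – <30: L = 25, F = 17, f = 14, h = 5.
Median ≈ 25 + ((20 − 17) / 14) × 5 = 26.0714

26.1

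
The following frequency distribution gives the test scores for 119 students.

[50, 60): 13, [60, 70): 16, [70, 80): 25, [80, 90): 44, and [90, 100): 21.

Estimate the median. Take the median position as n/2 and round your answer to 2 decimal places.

81.25

Cumulative frequencies: 13, 29, 54, 98, 119
n = 119; position = n/2 = 59.5.
This falls in the class [80, 90): L = 80, F = 54, f = 44, h = 10.
Median ≈ 80 + ((59.5 − 54) / 44) × 10 = 81.2500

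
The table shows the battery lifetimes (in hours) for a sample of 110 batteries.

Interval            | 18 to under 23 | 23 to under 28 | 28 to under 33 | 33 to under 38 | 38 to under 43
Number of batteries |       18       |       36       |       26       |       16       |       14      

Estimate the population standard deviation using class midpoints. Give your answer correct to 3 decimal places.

6.268

Midpoints: 20.5, 25.5, 30.5, 35.5, 40.5
n = 110, Σfm = 3215, mean = 29.2273
Σfm² = 98287.5
Σf(m − x̄)² = Σfm² − (Σfm)²/n = 98287.5 − 3215²/110 = 4321.8182
Population variance = 4321.8182 / 110 = 39.2893
Standard deviation = √39.2893 = 6.2681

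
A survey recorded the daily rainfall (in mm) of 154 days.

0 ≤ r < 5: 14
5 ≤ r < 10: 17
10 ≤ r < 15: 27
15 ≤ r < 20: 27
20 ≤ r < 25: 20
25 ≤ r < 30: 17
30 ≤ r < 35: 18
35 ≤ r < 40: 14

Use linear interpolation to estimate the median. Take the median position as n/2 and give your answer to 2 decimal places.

Cumulative frequencies: 14, 31, 58, 85, 105, 122, 140, 154
n = 154; position = n/2 = 77.
This falls in the class 15 ≤ r < 20: L = 15, F = 58, f = 27, h = 5.
Median ≈ 15 + ((77 − 58) / 27) × 5 = 18.5185

18.52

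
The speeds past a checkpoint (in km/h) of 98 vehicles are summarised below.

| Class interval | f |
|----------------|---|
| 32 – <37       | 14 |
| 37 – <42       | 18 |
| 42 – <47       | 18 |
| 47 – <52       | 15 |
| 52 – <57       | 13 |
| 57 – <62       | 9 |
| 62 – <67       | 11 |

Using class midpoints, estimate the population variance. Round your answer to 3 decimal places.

90.192

Midpoints: 34.5, 39.5, 44.5, 49.5, 54.5, 59.5, 64.5
n = 98, Σfm = 4691, mean = 47.8673
Σfm² = 233384.5
Σf(m − x̄)² = Σfm² − (Σfm)²/n = 233384.5 − 4691²/98 = 8838.7755
Population variance = 8838.7755 / 98 = 90.1916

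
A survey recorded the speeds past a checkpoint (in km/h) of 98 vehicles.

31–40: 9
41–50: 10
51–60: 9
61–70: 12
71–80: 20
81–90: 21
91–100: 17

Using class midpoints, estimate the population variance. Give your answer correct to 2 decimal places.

361.07

Midpoints: 35.5, 45.5, 55.5, 65.5, 75.5, 85.5, 95.5
n = 98, Σfm = 6989, mean = 71.3163
Σfm² = 533814.5
Σf(m − x̄)² = Σfm² − (Σfm)²/n = 533814.5 − 6989²/98 = 35384.6939
Population variance = 35384.6939 / 98 = 361.0683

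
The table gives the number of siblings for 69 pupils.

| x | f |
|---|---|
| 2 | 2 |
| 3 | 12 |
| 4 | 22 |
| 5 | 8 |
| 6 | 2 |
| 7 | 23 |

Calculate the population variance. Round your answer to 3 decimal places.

2.634

Values: 2, 3, 4, 5, 6, 7
n = 69, Σfx = 341, mean = 4.9420
Σfx² = 1867
Σf(x − x̄)² = Σfx² − (Σfx)²/n = 1867 − 341²/69 = 181.7681
Population variance = 181.7681 / 69 = 2.6343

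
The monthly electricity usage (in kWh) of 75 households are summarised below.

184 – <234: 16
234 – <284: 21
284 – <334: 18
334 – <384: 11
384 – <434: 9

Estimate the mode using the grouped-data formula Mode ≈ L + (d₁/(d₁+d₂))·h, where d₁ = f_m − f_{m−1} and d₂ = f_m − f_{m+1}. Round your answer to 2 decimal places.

265.25

Modal class: 234 – <284 (highest frequency 21).
d₁ = 21 − 16 = 5, d₂ = 21 − 18 = 3
Mode ≈ 234 + (5/(5+3)) × 50 = 234 + 31.2500 = 265.2500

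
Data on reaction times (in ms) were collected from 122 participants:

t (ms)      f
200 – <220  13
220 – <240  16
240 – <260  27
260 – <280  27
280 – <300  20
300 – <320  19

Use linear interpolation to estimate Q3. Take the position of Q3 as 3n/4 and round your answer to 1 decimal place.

288.5

Cumulative frequencies: 13, 29, 56, 83, 103, 122
n = 122; position = 3n/4 = 91.5.
This falls in the class 280 – <300: L = 280, F = 83, f = 20, h = 20.
Upper quartile ≈ 280 + ((91.5 − 83) / 20) × 20 = 288.5000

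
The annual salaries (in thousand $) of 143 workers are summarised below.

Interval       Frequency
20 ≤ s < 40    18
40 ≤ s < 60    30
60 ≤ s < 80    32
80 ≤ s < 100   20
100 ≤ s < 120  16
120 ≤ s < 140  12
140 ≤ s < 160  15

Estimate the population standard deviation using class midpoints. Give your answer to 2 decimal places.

Midpoints: 30, 50, 70, 90, 110, 130, 150
n = 143, Σfm = 11650, mean = 81.4685
Σfm² = 1143900
Σf(m − x̄)² = Σfm² − (Σfm)²/n = 1143900 − 11650²/143 = 194791.6084
Population variance = 194791.6084 / 143 = 1362.1791
Standard deviation = √1362.1791 = 36.9077

36.91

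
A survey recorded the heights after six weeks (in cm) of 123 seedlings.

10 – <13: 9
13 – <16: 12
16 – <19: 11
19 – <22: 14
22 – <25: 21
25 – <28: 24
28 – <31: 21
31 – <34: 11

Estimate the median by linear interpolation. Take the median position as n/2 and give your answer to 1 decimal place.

24.2

Cumulative frequencies: 9, 21, 32, 46, 67, 91, 112, 123
n = 123; position = n/2 = 61.5.
This falls in the class 22 – <25: L = 22, F = 46, f = 21, h = 3.
Median ≈ 22 + ((61.5 − 46) / 21) × 3 = 24.2143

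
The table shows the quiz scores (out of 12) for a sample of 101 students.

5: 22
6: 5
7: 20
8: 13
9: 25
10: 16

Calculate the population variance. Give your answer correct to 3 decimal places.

3.089

Values: 5, 6, 7, 8, 9, 10
n = 101, Σfx = 769, mean = 7.6139
Σfx² = 6167
Σf(x − x̄)² = Σfx² − (Σfx)²/n = 6167 − 769²/101 = 311.9406
Population variance = 311.9406 / 101 = 3.0885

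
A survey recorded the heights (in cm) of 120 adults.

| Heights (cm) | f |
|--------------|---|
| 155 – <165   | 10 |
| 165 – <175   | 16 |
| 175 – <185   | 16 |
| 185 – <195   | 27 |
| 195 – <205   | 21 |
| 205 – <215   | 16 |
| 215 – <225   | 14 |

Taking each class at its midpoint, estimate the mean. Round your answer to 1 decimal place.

Midpoints: 160, 170, 180, 190, 200, 210, 220
Σfm = 10×160 + 16×170 + 16×180 + 27×190 + 21×200 + 16×210 + 14×220 = 22970
n = Σf = 120
Mean = 22970 / 120 = 191.4167

191.4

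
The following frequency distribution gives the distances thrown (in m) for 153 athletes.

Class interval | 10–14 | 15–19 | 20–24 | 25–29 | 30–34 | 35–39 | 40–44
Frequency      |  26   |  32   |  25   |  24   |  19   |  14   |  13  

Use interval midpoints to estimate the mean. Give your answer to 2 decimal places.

24.35

Midpoints: 12, 17, 22, 27, 32, 37, 42
Σfm = 26×12 + 32×17 + 25×22 + 24×27 + 19×32 + 14×37 + 13×42 = 3726
n = Σf = 153
Mean = 3726 / 153 = 24.3529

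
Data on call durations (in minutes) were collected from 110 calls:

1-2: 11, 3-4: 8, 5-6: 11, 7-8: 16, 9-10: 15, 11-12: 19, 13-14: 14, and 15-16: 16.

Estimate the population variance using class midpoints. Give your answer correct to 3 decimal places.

Midpoints: 1.5, 3.5, 5.5, 7.5, 9.5, 11.5, 13.5, 15.5
n = 110, Σfm = 1023, mean = 9.3000
Σfm² = 11617.5
Σf(m − x̄)² = Σfm² − (Σfm)²/n = 11617.5 − 1023²/110 = 2103.6000
Population variance = 2103.6000 / 110 = 19.1236

19.124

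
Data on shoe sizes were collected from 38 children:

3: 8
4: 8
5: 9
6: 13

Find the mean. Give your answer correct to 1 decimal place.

Values: 3, 4, 5, 6
Σfx = 8×3 + 8×4 + 9×5 + 13×6 = 179
n = Σf = 38
Mean = 179 / 38 = 4.7105

4.7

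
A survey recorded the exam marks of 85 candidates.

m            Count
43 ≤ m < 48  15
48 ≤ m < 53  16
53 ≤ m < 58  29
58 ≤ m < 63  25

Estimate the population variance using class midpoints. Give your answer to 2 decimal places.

28.18

Midpoints: 45.5, 50.5, 55.5, 60.5
n = 85, Σfm = 4612.5, mean = 54.2647
Σfm² = 252691.25
Σf(m − x̄)² = Σfm² − (Σfm)²/n = 252691.25 − 4612.5²/85 = 2395.2941
Population variance = 2395.2941 / 85 = 28.1799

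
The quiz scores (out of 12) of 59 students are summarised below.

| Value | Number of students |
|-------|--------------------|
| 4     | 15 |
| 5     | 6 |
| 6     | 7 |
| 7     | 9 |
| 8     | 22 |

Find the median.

Cumulative frequencies: 15, 21, 28, 37, 59
n = 59, so the median is the value in position (n+1)/2 = 30.
Position 30 falls at value 7.

7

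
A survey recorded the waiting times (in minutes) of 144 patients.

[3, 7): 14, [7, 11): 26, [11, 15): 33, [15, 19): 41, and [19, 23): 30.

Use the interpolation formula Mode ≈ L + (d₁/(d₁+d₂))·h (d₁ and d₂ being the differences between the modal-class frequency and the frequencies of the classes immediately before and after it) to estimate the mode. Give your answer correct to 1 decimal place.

Modal class: [15, 19) (highest frequency 41).
d₁ = 41 − 33 = 8, d₂ = 41 − 30 = 11
Mode ≈ 15 + (8/(8+11)) × 4 = 15 + 1.6842 = 16.6842

16.7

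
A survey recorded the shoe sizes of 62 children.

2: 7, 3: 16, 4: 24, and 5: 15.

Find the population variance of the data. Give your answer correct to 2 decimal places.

0.89

Values: 2, 3, 4, 5
n = 62, Σfx = 233, mean = 3.7581
Σfx² = 931
Σf(x − x̄)² = Σfx² − (Σfx)²/n = 931 − 233²/62 = 55.3710
Population variance = 55.3710 / 62 = 0.8931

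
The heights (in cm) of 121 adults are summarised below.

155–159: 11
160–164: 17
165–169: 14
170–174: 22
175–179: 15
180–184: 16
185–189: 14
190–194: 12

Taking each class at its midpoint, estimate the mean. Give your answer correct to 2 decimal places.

Midpoints: 157, 162, 167, 172, 177, 182, 187, 192
Σfm = 11×157 + 17×162 + 14×167 + 22×172 + 15×177 + 16×182 + 14×187 + 12×192 = 21092
n = Σf = 121
Mean = 21092 / 121 = 174.3140

174.31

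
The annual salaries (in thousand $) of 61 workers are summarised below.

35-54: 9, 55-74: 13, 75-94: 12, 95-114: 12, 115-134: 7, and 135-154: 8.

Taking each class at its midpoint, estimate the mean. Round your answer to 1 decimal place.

90.7

Midpoints: 44.5, 64.5, 84.5, 104.5, 124.5, 144.5
Σfm = 9×44.5 + 13×64.5 + 12×84.5 + 12×104.5 + 7×124.5 + 8×144.5 = 5534.5
n = Σf = 61
Mean = 5534.5 / 61 = 90.7295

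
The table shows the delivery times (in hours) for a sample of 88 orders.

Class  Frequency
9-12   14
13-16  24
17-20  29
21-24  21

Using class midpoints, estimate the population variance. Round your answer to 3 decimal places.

Midpoints: 10.5, 14.5, 18.5, 22.5
n = 88, Σfm = 1504, mean = 17.0909
Σfm² = 27146
Σf(m − x̄)² = Σfm² − (Σfm)²/n = 27146 − 1504²/88 = 1441.2727
Population variance = 1441.2727 / 88 = 16.3781

16.378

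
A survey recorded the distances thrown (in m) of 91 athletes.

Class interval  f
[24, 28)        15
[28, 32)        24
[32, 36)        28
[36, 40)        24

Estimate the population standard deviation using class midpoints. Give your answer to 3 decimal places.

Midpoints: 26, 30, 34, 38
n = 91, Σfm = 2974, mean = 32.6813
Σfm² = 98764
Σf(m − x̄)² = Σfm² − (Σfm)²/n = 98764 − 2974²/91 = 1569.7582
Population variance = 1569.7582 / 91 = 17.2501
Standard deviation = √17.2501 = 4.1533

4.153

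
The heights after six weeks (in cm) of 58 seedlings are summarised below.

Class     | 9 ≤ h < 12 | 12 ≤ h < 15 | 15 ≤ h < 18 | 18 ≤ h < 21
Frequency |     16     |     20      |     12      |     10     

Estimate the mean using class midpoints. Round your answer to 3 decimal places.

14.328

Midpoints: 10.5, 13.5, 16.5, 19.5
Σfm = 16×10.5 + 20×13.5 + 12×16.5 + 10×19.5 = 831
n = Σf = 58
Mean = 831 / 58 = 14.3276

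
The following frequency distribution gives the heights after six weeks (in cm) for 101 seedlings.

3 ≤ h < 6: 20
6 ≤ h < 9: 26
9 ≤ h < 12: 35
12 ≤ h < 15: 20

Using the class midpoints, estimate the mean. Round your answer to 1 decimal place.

9.1

Midpoints: 4.5, 7.5, 10.5, 13.5
Σfm = 20×4.5 + 26×7.5 + 35×10.5 + 20×13.5 = 922.5
n = Σf = 101
Mean = 922.5 / 101 = 9.1337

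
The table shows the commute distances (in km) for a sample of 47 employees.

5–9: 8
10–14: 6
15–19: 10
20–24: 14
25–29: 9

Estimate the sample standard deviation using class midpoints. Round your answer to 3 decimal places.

Midpoints: 7, 12, 17, 22, 27
n = 47, Σfm = 849, mean = 18.0638
Σfm² = 17483
Σf(m − x̄)² = Σfm² − (Σfm)²/n = 17483 − 849²/47 = 2146.8085
Sample variance = 2146.8085 / 46 = 46.6698
Standard deviation = √46.6698 = 6.8315

6.832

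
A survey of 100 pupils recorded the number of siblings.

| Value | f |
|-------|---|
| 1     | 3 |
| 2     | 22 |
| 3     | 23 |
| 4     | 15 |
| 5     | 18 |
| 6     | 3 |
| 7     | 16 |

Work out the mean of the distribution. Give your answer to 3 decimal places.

Values: 1, 2, 3, 4, 5, 6, 7
Σfx = 3×1 + 22×2 + 23×3 + 15×4 + 18×5 + 3×6 + 16×7 = 396
n = Σf = 100
Mean = 396 / 100 = 3.9600

3.960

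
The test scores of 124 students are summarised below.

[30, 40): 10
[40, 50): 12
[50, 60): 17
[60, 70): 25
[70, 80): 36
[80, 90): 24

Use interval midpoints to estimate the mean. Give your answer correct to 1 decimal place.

Midpoints: 35, 45, 55, 65, 75, 85
Σfm = 10×35 + 12×45 + 17×55 + 25×65 + 36×75 + 24×85 = 8190
n = Σf = 124
Mean = 8190 / 124 = 66.0484

66.0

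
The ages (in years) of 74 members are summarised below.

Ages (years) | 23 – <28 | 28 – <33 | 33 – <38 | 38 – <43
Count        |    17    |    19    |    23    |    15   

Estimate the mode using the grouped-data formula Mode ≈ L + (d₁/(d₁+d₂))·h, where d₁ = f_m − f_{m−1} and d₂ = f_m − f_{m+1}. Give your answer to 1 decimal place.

34.7

Modal class: 33 – <38 (highest frequency 23).
d₁ = 23 − 19 = 4, d₂ = 23 − 15 = 8
Mode ≈ 33 + (4/(4+8)) × 5 = 33 + 1.6667 = 34.6667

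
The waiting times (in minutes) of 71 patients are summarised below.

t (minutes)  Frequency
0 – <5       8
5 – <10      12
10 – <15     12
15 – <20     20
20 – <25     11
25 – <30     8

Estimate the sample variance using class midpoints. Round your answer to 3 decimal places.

Midpoints: 2.5, 7.5, 12.5, 17.5, 22.5, 27.5
n = 71, Σfm = 1077.5, mean = 15.1761
Σfm² = 20343.75
Σf(m − x̄)² = Σfm² − (Σfm)²/n = 20343.75 − 1077.5²/71 = 3991.5493
Sample variance = 3991.5493 / 70 = 57.0221

57.022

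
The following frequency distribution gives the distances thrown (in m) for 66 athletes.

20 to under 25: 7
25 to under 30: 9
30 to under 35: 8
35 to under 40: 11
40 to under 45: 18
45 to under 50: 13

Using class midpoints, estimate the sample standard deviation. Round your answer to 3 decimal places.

Midpoints: 22.5, 27.5, 32.5, 37.5, 42.5, 47.5
n = 66, Σfm = 2460, mean = 37.2727
Σfm² = 96112.5
Σf(m − x̄)² = Σfm² − (Σfm)²/n = 96112.5 − 2460²/66 = 4421.5909
Sample variance = 4421.5909 / 65 = 68.0245
Standard deviation = √68.0245 = 8.2477

8.248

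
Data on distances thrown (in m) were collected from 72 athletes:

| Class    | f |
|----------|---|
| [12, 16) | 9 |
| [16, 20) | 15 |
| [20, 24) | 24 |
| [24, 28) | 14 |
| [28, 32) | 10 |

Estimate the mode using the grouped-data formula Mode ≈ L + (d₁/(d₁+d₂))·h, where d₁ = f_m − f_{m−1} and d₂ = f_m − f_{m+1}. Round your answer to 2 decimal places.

Modal class: [20, 24) (highest frequency 24).
d₁ = 24 − 15 = 9, d₂ = 24 − 14 = 10
Mode ≈ 20 + (9/(9+10)) × 4 = 20 + 1.8947 = 21.8947

21.89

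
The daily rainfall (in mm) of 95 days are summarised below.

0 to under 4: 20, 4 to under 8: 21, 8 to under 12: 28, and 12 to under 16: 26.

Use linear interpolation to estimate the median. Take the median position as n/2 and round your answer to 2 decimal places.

Cumulative frequencies: 20, 41, 69, 95
n = 95; position = n/2 = 47.5.
This falls in the class 8 to under 12: L = 8, F = 41, f = 28, h = 4.
Median ≈ 8 + ((47.5 − 41) / 28) × 4 = 8.9286

8.93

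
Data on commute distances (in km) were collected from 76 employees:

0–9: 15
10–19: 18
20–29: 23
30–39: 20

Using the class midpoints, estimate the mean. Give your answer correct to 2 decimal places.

20.82

Midpoints: 4.5, 14.5, 24.5, 34.5
Σfm = 15×4.5 + 18×14.5 + 23×24.5 + 20×34.5 = 1582
n = Σf = 76
Mean = 1582 / 76 = 20.8158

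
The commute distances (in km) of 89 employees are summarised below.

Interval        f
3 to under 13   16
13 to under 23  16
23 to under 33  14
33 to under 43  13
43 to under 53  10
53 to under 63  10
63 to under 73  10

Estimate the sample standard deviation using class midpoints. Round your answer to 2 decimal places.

Midpoints: 8, 18, 28, 38, 48, 58, 68
n = 89, Σfm = 3042, mean = 34.1798
Σfm² = 138876
Σf(m − x̄)² = Σfm² − (Σfm)²/n = 138876 − 3042²/89 = 34901.1236
Sample variance = 34901.1236 / 88 = 396.6037
Standard deviation = √396.6037 = 19.9149

19.91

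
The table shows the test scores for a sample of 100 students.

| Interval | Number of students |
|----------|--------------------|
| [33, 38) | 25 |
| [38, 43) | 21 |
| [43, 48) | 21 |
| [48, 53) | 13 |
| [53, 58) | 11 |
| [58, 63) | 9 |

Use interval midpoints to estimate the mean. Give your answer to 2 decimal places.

Midpoints: 35.5, 40.5, 45.5, 50.5, 55.5, 60.5
Σfm = 25×35.5 + 21×40.5 + 21×45.5 + 13×50.5 + 11×55.5 + 9×60.5 = 4505
n = Σf = 100
Mean = 4505 / 100 = 45.0500

45.05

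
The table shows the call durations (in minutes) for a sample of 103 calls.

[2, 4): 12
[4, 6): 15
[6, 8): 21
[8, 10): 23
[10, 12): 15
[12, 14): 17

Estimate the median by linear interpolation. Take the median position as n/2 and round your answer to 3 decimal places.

8.304

Cumulative frequencies: 12, 27, 48, 71, 86, 103
n = 103; position = n/2 = 51.5.
This falls in the class [8, 10): L = 8, F = 48, f = 23, h = 2.
Median ≈ 8 + ((51.5 − 48) / 23) × 2 = 8.3043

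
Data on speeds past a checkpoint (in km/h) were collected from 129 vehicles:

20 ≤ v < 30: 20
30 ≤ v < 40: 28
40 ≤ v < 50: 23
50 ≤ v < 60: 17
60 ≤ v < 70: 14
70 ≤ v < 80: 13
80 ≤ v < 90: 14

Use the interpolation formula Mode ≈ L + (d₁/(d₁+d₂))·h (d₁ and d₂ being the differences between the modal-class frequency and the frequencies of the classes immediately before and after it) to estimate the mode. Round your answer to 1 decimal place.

36.2

Modal class: 30 ≤ v < 40 (highest frequency 28).
d₁ = 28 − 20 = 8, d₂ = 28 − 23 = 5
Mode ≈ 30 + (8/(8+5)) × 10 = 30 + 6.1538 = 36.1538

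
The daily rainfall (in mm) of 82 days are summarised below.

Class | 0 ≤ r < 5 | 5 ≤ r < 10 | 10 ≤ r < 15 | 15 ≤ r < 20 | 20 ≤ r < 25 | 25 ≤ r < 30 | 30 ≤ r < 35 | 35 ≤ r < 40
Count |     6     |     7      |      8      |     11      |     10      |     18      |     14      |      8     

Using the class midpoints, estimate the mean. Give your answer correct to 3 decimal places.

Midpoints: 2.5, 7.5, 12.5, 17.5, 22.5, 27.5, 32.5, 37.5
Σfm = 6×2.5 + 7×7.5 + 8×12.5 + 11×17.5 + 10×22.5 + 18×27.5 + 14×32.5 + 8×37.5 = 1835
n = Σf = 82
Mean = 1835 / 82 = 22.3780

22.378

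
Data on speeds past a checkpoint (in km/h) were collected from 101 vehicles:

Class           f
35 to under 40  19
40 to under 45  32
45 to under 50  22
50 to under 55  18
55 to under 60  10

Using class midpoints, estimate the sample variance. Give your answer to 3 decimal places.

38.965

Midpoints: 37.5, 42.5, 47.5, 52.5, 57.5
n = 101, Σfm = 4637.5, mean = 45.9158
Σfm² = 216831.25
Σf(m − x̄)² = Σfm² − (Σfm)²/n = 216831.25 − 4637.5²/101 = 3896.5347
Sample variance = 3896.5347 / 100 = 38.9653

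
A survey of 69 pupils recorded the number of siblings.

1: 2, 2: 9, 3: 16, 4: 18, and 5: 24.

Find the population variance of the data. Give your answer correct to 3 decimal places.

Values: 1, 2, 3, 4, 5
n = 69, Σfx = 260, mean = 3.7681
Σfx² = 1070
Σf(x − x̄)² = Σfx² − (Σfx)²/n = 1070 − 260²/69 = 90.2899
Population variance = 90.2899 / 69 = 1.3085

1.309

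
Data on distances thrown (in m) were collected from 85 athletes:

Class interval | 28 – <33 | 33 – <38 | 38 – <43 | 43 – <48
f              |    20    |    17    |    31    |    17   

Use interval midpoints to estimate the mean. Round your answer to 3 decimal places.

38.147

Midpoints: 30.5, 35.5, 40.5, 45.5
Σfm = 20×30.5 + 17×35.5 + 31×40.5 + 17×45.5 = 3242.5
n = Σf = 85
Mean = 3242.5 / 85 = 38.1471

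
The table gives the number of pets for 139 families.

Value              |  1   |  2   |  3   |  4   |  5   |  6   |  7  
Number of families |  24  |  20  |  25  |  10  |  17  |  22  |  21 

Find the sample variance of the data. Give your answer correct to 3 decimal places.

Values: 1, 2, 3, 4, 5, 6, 7
n = 139, Σfx = 543, mean = 3.9065
Σfx² = 2735
Σf(x − x̄)² = Σfx² − (Σfx)²/n = 2735 − 543²/139 = 613.7842
Sample variance = 613.7842 / 138 = 4.4477

4.448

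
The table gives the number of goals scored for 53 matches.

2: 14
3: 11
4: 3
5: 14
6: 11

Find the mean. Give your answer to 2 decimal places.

3.94

Values: 2, 3, 4, 5, 6
Σfx = 14×2 + 11×3 + 3×4 + 14×5 + 11×6 = 209
n = Σf = 53
Mean = 209 / 53 = 3.9434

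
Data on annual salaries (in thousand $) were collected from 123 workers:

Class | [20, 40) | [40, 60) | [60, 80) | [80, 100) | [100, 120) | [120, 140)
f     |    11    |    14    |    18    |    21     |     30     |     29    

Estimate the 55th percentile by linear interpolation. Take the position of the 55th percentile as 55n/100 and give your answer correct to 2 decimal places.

Cumulative frequencies: 11, 25, 43, 64, 94, 123
n = 123; position = 55n/100 = 67.65.
This falls in the class [100, 120): L = 100, F = 64, f = 30, h = 20.
55th percentile ≈ 100 + ((67.65 − 64) / 30) × 20 = 102.4333

102.43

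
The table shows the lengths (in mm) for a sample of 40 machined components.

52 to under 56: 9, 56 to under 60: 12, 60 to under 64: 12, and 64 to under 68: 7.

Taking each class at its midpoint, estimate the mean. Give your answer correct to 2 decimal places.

Midpoints: 54, 58, 62, 66
Σfm = 9×54 + 12×58 + 12×62 + 7×66 = 2388
n = Σf = 40
Mean = 2388 / 40 = 59.7000

59.70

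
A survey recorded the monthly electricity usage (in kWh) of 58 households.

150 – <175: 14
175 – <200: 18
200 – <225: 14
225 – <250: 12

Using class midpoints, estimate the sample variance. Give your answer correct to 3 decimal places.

724.440

Midpoints: 162.5, 187.5, 212.5, 237.5
n = 58, Σfm = 11475, mean = 197.8448
Σfm² = 2311562.5
Σf(m − x̄)² = Σfm² − (Σfm)²/n = 2311562.5 − 11475²/58 = 41293.1034
Sample variance = 41293.1034 / 57 = 724.4404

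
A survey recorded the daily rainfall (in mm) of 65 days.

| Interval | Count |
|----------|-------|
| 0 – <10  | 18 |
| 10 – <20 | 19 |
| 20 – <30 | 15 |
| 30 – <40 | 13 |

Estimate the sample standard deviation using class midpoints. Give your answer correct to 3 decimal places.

10.959

Midpoints: 5, 15, 25, 35
n = 65, Σfm = 1205, mean = 18.5385
Σfm² = 30025
Σf(m − x̄)² = Σfm² − (Σfm)²/n = 30025 − 1205²/65 = 7686.1538
Sample variance = 7686.1538 / 64 = 120.0962
Standard deviation = √120.0962 = 10.9588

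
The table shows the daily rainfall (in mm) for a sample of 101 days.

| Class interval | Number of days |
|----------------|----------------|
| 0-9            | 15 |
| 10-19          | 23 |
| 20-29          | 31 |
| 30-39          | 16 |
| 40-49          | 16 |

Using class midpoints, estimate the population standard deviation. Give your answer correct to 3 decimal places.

12.694

Midpoints: 4.5, 14.5, 24.5, 34.5, 44.5
n = 101, Σfm = 2424.5, mean = 24.0050
Σfm² = 74475.25
Σf(m − x̄)² = Σfm² − (Σfm)²/n = 74475.25 − 2424.5²/101 = 16275.2475
Population variance = 16275.2475 / 101 = 161.1411
Standard deviation = √161.1411 = 12.6941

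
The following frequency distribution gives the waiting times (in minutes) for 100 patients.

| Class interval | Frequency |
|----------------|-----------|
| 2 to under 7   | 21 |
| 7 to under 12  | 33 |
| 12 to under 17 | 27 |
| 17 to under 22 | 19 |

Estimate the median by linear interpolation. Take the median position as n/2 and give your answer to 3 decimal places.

Cumulative frequencies: 21, 54, 81, 100
n = 100; position = n/2 = 50.
This falls in the class 7 to under 12: L = 7, F = 21, f = 33, h = 5.
Median ≈ 7 + ((50 − 21) / 33) × 5 = 11.3939

11.394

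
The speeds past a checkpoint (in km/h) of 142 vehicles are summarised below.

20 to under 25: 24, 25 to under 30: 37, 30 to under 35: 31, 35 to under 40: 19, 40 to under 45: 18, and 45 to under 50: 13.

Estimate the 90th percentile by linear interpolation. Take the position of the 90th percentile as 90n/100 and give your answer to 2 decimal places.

44.67

Cumulative frequencies: 24, 61, 92, 111, 129, 142
n = 142; position = 90n/100 = 127.8.
This falls in the class 40 to under 45: L = 40, F = 111, f = 18, h = 5.
90th percentile ≈ 40 + ((127.8 − 111) / 18) × 5 = 44.6667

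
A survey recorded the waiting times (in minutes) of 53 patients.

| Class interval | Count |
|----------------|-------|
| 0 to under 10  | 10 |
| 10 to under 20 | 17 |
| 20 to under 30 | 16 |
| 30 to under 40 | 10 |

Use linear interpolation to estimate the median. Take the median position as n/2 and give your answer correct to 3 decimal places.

19.706

Cumulative frequencies: 10, 27, 43, 53
n = 53; position = n/2 = 26.5.
This falls in the class 10 to under 20: L = 10, F = 10, f = 17, h = 10.
Median ≈ 10 + ((26.5 − 10) / 17) × 10 = 19.7059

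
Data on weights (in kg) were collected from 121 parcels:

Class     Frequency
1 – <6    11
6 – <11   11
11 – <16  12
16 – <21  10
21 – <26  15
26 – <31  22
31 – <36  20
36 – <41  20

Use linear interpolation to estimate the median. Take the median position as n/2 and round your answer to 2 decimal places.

Cumulative frequencies: 11, 22, 34, 44, 59, 81, 101, 121
n = 121; position = n/2 = 60.5.
This falls in the class 26 – <31: L = 26, F = 59, f = 22, h = 5.
Median ≈ 26 + ((60.5 − 59) / 22) × 5 = 26.3409

26.34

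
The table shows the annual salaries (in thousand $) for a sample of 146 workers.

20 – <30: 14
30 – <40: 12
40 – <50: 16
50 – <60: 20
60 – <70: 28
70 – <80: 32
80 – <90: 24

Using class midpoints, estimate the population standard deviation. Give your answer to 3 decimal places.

18.799

Midpoints: 25, 35, 45, 55, 65, 75, 85
n = 146, Σfm = 8850, mean = 60.6164
Σfm² = 588050
Σf(m − x̄)² = Σfm² − (Σfm)²/n = 588050 − 8850²/146 = 51594.5205
Population variance = 51594.5205 / 146 = 353.3871
Standard deviation = √353.3871 = 18.7986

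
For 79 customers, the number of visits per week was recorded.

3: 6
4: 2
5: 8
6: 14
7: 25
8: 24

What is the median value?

Cumulative frequencies: 6, 8, 16, 30, 55, 79
n = 79, so the median is the value in position (n+1)/2 = 40.
Position 40 falls at value 7.

7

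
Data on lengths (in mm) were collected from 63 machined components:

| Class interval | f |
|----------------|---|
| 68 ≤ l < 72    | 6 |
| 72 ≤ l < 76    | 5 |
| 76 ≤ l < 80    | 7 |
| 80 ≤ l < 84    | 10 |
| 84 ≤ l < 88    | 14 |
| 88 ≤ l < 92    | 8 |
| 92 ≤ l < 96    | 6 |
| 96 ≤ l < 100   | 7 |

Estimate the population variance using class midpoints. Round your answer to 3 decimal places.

Midpoints: 70, 74, 78, 82, 86, 90, 94, 98
n = 63, Σfm = 5330, mean = 84.6032
Σfm² = 455196
Σf(m − x̄)² = Σfm² − (Σfm)²/n = 455196 − 5330²/63 = 4261.0794
Population variance = 4261.0794 / 63 = 67.6362

67.636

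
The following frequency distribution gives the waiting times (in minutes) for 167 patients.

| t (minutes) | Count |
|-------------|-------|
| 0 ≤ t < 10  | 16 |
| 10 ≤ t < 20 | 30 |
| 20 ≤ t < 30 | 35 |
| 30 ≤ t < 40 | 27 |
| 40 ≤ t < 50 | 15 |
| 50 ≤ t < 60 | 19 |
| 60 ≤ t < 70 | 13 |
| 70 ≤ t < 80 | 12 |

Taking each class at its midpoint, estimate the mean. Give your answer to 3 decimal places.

34.820

Midpoints: 5, 15, 25, 35, 45, 55, 65, 75
Σfm = 16×5 + 30×15 + 35×25 + 27×35 + 15×45 + 19×55 + 13×65 + 12×75 = 5815
n = Σf = 167
Mean = 5815 / 167 = 34.8204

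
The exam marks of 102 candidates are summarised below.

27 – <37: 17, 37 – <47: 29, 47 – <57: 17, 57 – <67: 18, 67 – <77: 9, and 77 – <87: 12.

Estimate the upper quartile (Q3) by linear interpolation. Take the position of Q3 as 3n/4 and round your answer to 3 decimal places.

Cumulative frequencies: 17, 46, 63, 81, 90, 102
n = 102; position = 3n/4 = 76.5.
This falls in the class 57 – <67: L = 57, F = 63, f = 18, h = 10.
Upper quartile ≈ 57 + ((76.5 − 63) / 18) × 10 = 64.5000

64.500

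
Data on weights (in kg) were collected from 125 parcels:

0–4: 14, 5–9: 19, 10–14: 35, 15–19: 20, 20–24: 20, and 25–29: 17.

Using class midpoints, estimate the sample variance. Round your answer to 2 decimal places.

59.52

Midpoints: 2, 7, 12, 17, 22, 27
n = 125, Σfm = 1820, mean = 14.5600
Σfm² = 33880
Σf(m − x̄)² = Σfm² − (Σfm)²/n = 33880 − 1820²/125 = 7380.8000
Sample variance = 7380.8000 / 124 = 59.5226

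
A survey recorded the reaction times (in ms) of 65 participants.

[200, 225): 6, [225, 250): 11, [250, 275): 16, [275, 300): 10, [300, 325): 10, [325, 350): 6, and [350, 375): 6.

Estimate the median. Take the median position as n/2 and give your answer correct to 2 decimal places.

274.22

Cumulative frequencies: 6, 17, 33, 43, 53, 59, 65
n = 65; position = n/2 = 32.5.
This falls in the class [250, 275): L = 250, F = 17, f = 16, h = 25.
Median ≈ 250 + ((32.5 − 17) / 16) × 25 = 274.2188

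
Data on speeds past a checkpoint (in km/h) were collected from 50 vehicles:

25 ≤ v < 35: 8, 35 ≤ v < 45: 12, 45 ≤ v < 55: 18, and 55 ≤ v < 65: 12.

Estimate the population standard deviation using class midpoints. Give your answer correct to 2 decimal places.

Midpoints: 30, 40, 50, 60
n = 50, Σfm = 2340, mean = 46.8000
Σfm² = 114600
Σf(m − x̄)² = Σfm² − (Σfm)²/n = 114600 − 2340²/50 = 5088.0000
Population variance = 5088.0000 / 50 = 101.7600
Standard deviation = √101.7600 = 10.0876

10.09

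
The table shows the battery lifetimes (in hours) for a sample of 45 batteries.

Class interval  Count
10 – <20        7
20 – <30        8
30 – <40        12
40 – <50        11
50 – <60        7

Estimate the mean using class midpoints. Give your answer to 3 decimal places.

Midpoints: 15, 25, 35, 45, 55
Σfm = 7×15 + 8×25 + 12×35 + 11×45 + 7×55 = 1605
n = Σf = 45
Mean = 1605 / 45 = 35.6667

35.667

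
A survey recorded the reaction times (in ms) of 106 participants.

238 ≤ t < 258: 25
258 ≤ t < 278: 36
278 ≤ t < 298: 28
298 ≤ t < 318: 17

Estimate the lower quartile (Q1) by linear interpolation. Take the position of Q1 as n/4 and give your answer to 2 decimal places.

258.83

Cumulative frequencies: 25, 61, 89, 106
n = 106; position = n/4 = 26.5.
This falls in the class 258 ≤ t < 278: L = 258, F = 25, f = 36, h = 20.
Lower quartile ≈ 258 + ((26.5 − 25) / 36) × 20 = 258.8333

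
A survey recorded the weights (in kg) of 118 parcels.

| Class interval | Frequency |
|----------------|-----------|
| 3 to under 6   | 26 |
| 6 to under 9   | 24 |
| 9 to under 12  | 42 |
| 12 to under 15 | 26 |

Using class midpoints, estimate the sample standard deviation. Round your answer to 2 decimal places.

3.20

Midpoints: 4.5, 7.5, 10.5, 13.5
n = 118, Σfm = 1089, mean = 9.2288
Σfm² = 11245.5
Σf(m − x̄)² = Σfm² − (Σfm)²/n = 11245.5 − 1089²/118 = 1195.3220
Sample variance = 1195.3220 / 117 = 10.2164
Standard deviation = √10.2164 = 3.1963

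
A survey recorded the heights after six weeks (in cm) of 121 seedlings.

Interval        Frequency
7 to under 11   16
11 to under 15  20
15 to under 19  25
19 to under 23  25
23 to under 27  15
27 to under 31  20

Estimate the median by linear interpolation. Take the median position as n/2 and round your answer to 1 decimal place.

18.9

Cumulative frequencies: 16, 36, 61, 86, 101, 121
n = 121; position = n/2 = 60.5.
This falls in the class 15 to under 19: L = 15, F = 36, f = 25, h = 4.
Median ≈ 15 + ((60.5 − 36) / 25) × 4 = 18.9200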